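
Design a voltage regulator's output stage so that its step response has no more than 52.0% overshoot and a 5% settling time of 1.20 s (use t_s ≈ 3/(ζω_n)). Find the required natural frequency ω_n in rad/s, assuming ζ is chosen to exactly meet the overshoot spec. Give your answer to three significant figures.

ω_n ≈ 12.3 rad/s

From %OS = 100·exp(−πζ/√(1−ζ²)), invert to get ζ = −ln(OS)/√(π² + ln²(OS)) with OS = 0.520.
−ln 0.520 = 0.6539, so ζ = 0.6539/√(π² + 0.4276) = 0.204.
Then ω_n = 3/(ζ t_s) = 3/(0.204 × 1.20) = 12.3 rad/s.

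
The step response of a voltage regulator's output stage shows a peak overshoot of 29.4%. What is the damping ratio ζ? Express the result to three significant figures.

ζ ≈ 0.363

Inverting the overshoot relation: ζ = |ln 0.294|/√(π² + ln²0.294) = 0.363.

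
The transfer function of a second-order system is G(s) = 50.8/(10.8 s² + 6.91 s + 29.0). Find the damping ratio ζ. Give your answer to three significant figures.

Dividing through by 10.8: denominator becomes s² + 0.6398 s + 2.685.
So ω_n = √2.685 = 1.64 rad/s and ζ = 0.6398/(2·1.64) = 0.195.

ζ ≈ 0.195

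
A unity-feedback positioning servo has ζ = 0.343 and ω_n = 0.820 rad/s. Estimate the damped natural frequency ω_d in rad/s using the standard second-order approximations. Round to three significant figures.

ω_d = ω_n√(1−ζ²) = 0.820·√0.882 = 0.770 rad/s.

ω_d ≈ 0.770 rad/s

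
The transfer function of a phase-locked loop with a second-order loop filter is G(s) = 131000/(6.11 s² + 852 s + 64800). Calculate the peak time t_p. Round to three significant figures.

t_p ≈ 0.0415 s

Dividing through by 6.11: denominator becomes s² + 139.4 s + 10610.
So ω_n = √10610 = 103 rad/s and ζ = 139.4/(2·103) = 0.677.
The damped frequency ω_d = ω_n√(1−ζ²) = 75.8 rad/s. t_p = π/ω_d = 0.0415 s.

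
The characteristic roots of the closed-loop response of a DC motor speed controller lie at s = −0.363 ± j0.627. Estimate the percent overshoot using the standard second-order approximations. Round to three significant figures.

The poles are at −σ ± jω_d with σ = 0.363 and ω_d = 0.627, so ω_n = √(σ²+ω_d²) = 0.724 rad/s and ζ = σ/ω_n = 0.501.
%OS = 100 e^{−πζ/√(1−ζ²)} with ζ = 0.501 gives 16.2%.

%OS ≈ 16.2%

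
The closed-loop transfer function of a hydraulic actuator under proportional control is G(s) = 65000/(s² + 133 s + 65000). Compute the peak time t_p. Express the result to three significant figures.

t_p ≈ 0.0128 s

Matching coefficients with s² + 2ζω_n s + ω_n² gives ω_n² = 65000 ⇒ ω_n = 255 rad/s, and ζ = 133/(2ω_n) = 0.261.
ω_d = 255·√(1 − 0.261²) = 246 rad/s. Then t_p = π/ω_d = 0.0128 s.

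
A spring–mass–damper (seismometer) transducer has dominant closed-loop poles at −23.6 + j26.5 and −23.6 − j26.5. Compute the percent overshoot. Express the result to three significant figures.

The poles are at −σ ± jω_d with σ = 23.6 and ω_d = 26.5, so ω_n = √(σ²+ω_d²) = 35.5 rad/s and ζ = σ/ω_n = 0.665.
%OS = 100·exp(−πζ/√(1−ζ²)) = 6.09%.

%OS ≈ 6.09%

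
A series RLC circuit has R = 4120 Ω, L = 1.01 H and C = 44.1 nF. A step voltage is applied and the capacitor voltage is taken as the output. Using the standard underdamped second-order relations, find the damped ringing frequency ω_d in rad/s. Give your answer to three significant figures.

ω_d ≈ 4280 rad/s

For a series RLC circuit (capacitor voltage as output), ω_n = 1/√(LC) = 1/√(1.01 H · 44.1 nF) = 4740 rad/s.
ζ = (R/2)·√(C/L) = (4120/2)·√(44.1 nF/1.01 H) = 0.430.
The damped frequency ω_d = ω_n√(1−ζ²) = 4280 rad/s.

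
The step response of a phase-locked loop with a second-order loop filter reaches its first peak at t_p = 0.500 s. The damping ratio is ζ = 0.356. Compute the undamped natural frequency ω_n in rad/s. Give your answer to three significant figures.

Peak time t_p = π/ω_d, so ω_d = π/t_p = π/0.500 = 6.28 rad/s.
ω_n = ω_d/√(1−ζ²) = 6.28/√0.873 = 6.72 rad/s.

ω_n ≈ 6.72 rad/s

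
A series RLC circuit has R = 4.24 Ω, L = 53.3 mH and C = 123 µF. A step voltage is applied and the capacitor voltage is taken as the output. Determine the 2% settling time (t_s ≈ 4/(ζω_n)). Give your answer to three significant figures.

t_s ≈ 0.101 s

For a series RLC circuit (capacitor voltage as output), ω_n = 1/√(LC) = 1/√(53.3 mH · 123 µF) = 391 rad/s.
ζ = (R/2)·√(C/L) = (4.24/2)·√(123 µF/53.3 mH) = 0.102.
t_s ≈ 4/(ζω_n) = 0.101 s.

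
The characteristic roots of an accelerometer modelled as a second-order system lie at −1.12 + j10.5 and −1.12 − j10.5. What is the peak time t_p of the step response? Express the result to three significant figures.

t_p = π/ω_d with ω_d = 10.5 (the imaginary part), so t_p = 0.299 s.

t_p ≈ 0.299 s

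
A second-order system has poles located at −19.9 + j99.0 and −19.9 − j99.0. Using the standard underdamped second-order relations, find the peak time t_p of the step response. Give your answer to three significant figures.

t_p ≈ 0.0317 s

t_p = π/ω_d with ω_d = 99.0 (the imaginary part), so t_p = 0.0317 s.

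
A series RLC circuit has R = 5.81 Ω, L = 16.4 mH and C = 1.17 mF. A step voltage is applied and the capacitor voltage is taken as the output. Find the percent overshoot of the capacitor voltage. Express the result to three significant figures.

For a series RLC circuit (capacitor voltage as output), ω_n = 1/√(LC) = 1/√(16.4 mH · 1.17 mF) = 228 rad/s.
ζ = (R/2)·√(C/L) = (5.81/2)·√(1.17 mF/16.4 mH) = 0.776.
%OS = 100 e^{−πζ/√(1−ζ²)} with ζ = 0.776 gives 2.10%.

%OS ≈ 2.10%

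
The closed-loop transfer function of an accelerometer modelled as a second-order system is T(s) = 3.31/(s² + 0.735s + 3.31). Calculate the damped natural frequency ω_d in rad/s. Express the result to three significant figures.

ω_d ≈ 1.78 rad/s

ω_n = √3.31 = 1.82 rad/s; ζ = 0.735/(2·1.82) = 0.202.
The damped frequency ω_d = ω_n√(1−ζ²) = 1.78 rad/s.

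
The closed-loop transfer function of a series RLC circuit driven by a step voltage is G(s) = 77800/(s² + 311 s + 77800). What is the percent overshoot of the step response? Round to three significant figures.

Comparing the denominator to s² + 2ζω_n s + ω_n²: ω_n = √77800 = 279 rad/s, and 2ζω_n = 311 so ζ = 311/(2·279) = 0.557.
Overshoot: exp(−π·0.557/√(1−0.557²)) = 0.121, i.e. 12.1%.

%OS ≈ 12.1%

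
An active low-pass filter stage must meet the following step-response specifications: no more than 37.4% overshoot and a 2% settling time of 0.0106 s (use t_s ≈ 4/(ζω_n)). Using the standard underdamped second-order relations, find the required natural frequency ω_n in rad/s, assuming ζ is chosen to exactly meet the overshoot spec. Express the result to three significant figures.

Inverting the overshoot relation: ζ = |ln 0.374|/√(π² + ln²0.374) = 0.299.
From t_s ≈ 4/(ζω_n): ω_n = 4/(ζ·t_s) = 4/(0.299·0.0106) = 1260 rad/s.

ω_n ≈ 1260 rad/s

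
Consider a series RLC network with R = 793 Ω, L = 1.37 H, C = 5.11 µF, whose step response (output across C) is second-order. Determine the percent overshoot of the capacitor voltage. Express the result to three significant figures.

%OS ≈ 2.37%

For a series RLC circuit (capacitor voltage as output), ω_n = 1/√(LC) = 1/√(1.37 H · 5.11 µF) = 378 rad/s.
ζ = (R/2)·√(C/L) = (793/2)·√(5.11 µF/1.37 H) = 0.766.
Overshoot: exp(−π·0.766/√(1−0.766²)) = 0.0237, i.e. 2.37%.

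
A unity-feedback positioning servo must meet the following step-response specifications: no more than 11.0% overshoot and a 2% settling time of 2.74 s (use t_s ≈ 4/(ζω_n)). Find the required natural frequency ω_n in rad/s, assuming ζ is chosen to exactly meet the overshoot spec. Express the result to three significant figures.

ω_n ≈ 2.54 rad/s

From %OS = 100·exp(−πζ/√(1−ζ²)), invert to get ζ = −ln(OS)/√(π² + ln²(OS)) with OS = 0.110.
−ln 0.110 = 2.207, so ζ = 2.207/√(π² + 4.872) = 0.575.
From t_s ≈ 4/(ζω_n): ω_n = 4/(ζ·t_s) = 4/(0.575·2.74) = 2.54 rad/s.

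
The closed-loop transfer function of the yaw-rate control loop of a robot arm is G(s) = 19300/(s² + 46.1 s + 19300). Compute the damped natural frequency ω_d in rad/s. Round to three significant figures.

ω_n = √19300 = 139 rad/s; ζ = 46.1/(2·139) = 0.166.
ω_d = ω_n√(1−ζ²) = 137 rad/s.

ω_d ≈ 137 rad/s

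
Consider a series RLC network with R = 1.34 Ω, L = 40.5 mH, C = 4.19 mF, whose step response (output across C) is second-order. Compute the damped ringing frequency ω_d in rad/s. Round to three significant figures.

For a series RLC circuit (capacitor voltage as output), ω_n = 1/√(LC) = 1/√(40.5 mH · 4.19 mF) = 76.8 rad/s.
ζ = (R/2)·√(C/L) = (1.34/2)·√(4.19 mF/40.5 mH) = 0.216.
ω_d = 76.8·√(1 − 0.216²) = 75.0 rad/s.

ω_d ≈ 75.0 rad/s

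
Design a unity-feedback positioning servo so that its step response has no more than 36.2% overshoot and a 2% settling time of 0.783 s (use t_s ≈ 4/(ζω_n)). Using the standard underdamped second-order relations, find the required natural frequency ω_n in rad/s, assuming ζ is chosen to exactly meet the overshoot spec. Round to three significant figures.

ζ = −ln(OS)/√(π² + (ln OS)²). With OS = 0.362, ln OS = −1.016 and ζ = 1.016/3.302 = 0.308.
From t_s ≈ 4/(ζω_n): ω_n = 4/(ζ·t_s) = 4/(0.308·0.783) = 16.6 rad/s.

ω_n ≈ 16.6 rad/s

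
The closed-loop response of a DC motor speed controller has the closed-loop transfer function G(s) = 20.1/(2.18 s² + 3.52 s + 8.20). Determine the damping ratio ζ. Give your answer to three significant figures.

Dividing through by 2.18: denominator becomes s² + 1.615 s + 3.761.
So ω_n = √3.761 = 1.94 rad/s and ζ = 1.615/(2·1.94) = 0.416.

ζ ≈ 0.416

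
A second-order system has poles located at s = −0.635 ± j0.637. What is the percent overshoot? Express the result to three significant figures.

%OS ≈ 4.36%

|pole| = ω_n = √(0.635² + 0.637²) = 0.899 rad/s; ζ = cos θ = σ/ω_n = 0.706.
%OS = 100 e^{−πζ/√(1−ζ²)} with ζ = 0.706 gives 4.36%.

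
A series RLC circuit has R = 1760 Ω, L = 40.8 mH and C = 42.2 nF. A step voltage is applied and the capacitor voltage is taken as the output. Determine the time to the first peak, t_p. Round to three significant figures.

t_p ≈ 0.000292 s

For a series RLC circuit (capacitor voltage as output), ω_n = 1/√(LC) = 1/√(40.8 mH · 42.2 nF) = 24100 rad/s.
ζ = (R/2)·√(C/L) = (1760/2)·√(42.2 nF/40.8 mH) = 0.895.
ω_d = ω_n√(1−ζ²) = 10800 rad/s. t_p = π/ω_d = 0.000292 s.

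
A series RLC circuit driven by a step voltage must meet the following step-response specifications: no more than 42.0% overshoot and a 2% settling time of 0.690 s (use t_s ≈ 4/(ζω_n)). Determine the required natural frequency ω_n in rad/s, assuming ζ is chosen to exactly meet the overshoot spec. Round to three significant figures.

Inverting the overshoot relation: ζ = |ln 0.420|/√(π² + ln²0.420) = 0.266.
From t_s ≈ 4/(ζω_n): ω_n = 4/(ζ·t_s) = 4/(0.266·0.690) = 21.8 rad/s.

ω_n ≈ 21.8 rad/s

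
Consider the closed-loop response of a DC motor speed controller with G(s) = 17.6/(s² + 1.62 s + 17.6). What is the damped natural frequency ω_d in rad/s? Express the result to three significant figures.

ω_d ≈ 4.12 rad/s

ω_n = √17.6 = 4.20 rad/s; ζ = 1.62/(2·4.20) = 0.193.
ω_d = 4.20·√(1 − 0.193²) = 4.12 rad/s.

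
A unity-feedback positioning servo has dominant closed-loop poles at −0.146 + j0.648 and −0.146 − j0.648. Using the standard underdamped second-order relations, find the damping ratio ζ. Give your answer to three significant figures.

|pole| = ω_n = √(0.146² + 0.648²) = 0.664 rad/s; ζ = cos θ = σ/ω_n = 0.220.

ζ ≈ 0.220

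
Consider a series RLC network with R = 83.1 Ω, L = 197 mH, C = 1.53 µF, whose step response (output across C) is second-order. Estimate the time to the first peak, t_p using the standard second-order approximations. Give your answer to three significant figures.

For a series RLC circuit (capacitor voltage as output), ω_n = 1/√(LC) = 1/√(197 mH · 1.53 µF) = 1820 rad/s.
ζ = (R/2)·√(C/L) = (83.1/2)·√(1.53 µF/197 mH) = 0.116.
The damped frequency ω_d = ω_n√(1−ζ²) = 1810 rad/s. t_p = π/ω_d = 0.00174 s.

t_p ≈ 0.00174 s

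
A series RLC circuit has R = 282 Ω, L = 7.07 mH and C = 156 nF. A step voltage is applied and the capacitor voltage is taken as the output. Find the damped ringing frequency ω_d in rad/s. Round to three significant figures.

ω_d ≈ 22600 rad/s

For a series RLC circuit (capacitor voltage as output), ω_n = 1/√(LC) = 1/√(7.07 mH · 156 nF) = 30100 rad/s.
ζ = (R/2)·√(C/L) = (282/2)·√(156 nF/7.07 mH) = 0.662.
The damped frequency ω_d = ω_n√(1−ζ²) = 22600 rad/s.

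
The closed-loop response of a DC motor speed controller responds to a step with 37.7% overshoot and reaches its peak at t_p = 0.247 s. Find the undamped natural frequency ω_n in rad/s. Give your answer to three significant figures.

ω_n ≈ 13.3 rad/s

ζ from %OS: ζ = |ln 0.377|/√(π²+ln²0.377) = 0.297.
From t_p = π/ω_d, ω_d = π/0.247 = 12.7 rad/s, so ω_n = ω_d/√(1−ζ²) = 13.3 rad/s.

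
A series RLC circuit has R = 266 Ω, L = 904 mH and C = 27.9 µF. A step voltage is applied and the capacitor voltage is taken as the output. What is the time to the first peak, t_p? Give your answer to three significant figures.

t_p ≈ 0.0234 s

For a series RLC circuit (capacitor voltage as output), ω_n = 1/√(LC) = 1/√(904 mH · 27.9 µF) = 199 rad/s.
ζ = (R/2)·√(C/L) = (266/2)·√(27.9 µF/904 mH) = 0.739.
ω_d = ω_n√(1−ζ²) = 134 rad/s. t_p = π/ω_d = 0.0234 s.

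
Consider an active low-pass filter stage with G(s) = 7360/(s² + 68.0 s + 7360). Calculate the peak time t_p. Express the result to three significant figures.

t_p ≈ 0.0399 s

Matching coefficients with s² + 2ζω_n s + ω_n² gives ω_n² = 7360 ⇒ ω_n = 85.8 rad/s, and ζ = 68.0/(2ω_n) = 0.396.
ω_d = 85.8·√(1 − 0.396²) = 78.8 rad/s. Then t_p = π/ω_d = 0.0399 s.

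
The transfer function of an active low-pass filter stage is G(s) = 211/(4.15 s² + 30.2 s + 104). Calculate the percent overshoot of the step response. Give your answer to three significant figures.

%OS ≈ 3.60%

Dividing through by 4.15: denominator becomes s² + 7.277 s + 25.06.
So ω_n = √25.06 = 5.01 rad/s and ζ = 7.277/(2·5.01) = 0.727.
%OS = 100 e^{−πζ/√(1−ζ²)} with ζ = 0.727 gives 3.60%.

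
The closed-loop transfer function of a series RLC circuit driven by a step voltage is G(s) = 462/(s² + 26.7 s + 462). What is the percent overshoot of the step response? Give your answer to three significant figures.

Comparing the denominator to s² + 2ζω_n s + ω_n²: ω_n = √462 = 21.5 rad/s, and 2ζω_n = 26.7 so ζ = 26.7/(2·21.5) = 0.621.
Overshoot: exp(−π·0.621/√(1−0.621²)) = 0.0829, i.e. 8.29%.

%OS ≈ 8.29%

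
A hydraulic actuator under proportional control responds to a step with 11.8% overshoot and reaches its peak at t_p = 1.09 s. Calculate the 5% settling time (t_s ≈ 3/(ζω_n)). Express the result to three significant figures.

ζ from %OS: ζ = |ln 0.118|/√(π²+ln²0.118) = 0.562.
t_p = π/ω_d ⇒ ω_d = 2.88 rad/s; then ω_n = ω_d/√(1−ζ²) = 3.49 rad/s.
t_s ≈ 3/(ζω_n) = 3/(0.562·3.49) = 1.53 s.

t_s ≈ 1.53 s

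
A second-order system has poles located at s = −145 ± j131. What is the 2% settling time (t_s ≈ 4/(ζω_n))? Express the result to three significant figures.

For poles at −σ ± jω_d, ζω_n = σ = 145, so t_s ≈ 4/σ = 0.0276 s.

t_s ≈ 0.0276 s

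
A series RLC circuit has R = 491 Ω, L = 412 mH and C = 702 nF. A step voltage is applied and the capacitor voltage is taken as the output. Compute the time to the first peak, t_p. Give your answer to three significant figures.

t_p ≈ 0.00178 s

For a series RLC circuit (capacitor voltage as output), ω_n = 1/√(LC) = 1/√(412 mH · 702 nF) = 1860 rad/s.
ζ = (R/2)·√(C/L) = (491/2)·√(702 nF/412 mH) = 0.320.
The damped frequency ω_d = ω_n√(1−ζ²) = 1760 rad/s. t_p = π/ω_d = 0.00178 s.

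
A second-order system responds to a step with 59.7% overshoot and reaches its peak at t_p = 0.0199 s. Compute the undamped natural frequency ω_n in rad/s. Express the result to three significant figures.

From the overshoot, ζ = −ln(OS)/√(π²+ln²(OS)) = 0.162.
From t_p = π/ω_d, ω_d = π/0.0199 = 158 rad/s, so ω_n = ω_d/√(1−ζ²) = 160 rad/s.

ω_n ≈ 160 rad/s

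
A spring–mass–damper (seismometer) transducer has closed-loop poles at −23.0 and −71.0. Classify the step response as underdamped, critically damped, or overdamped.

Since the poles are distinct, negative and real, the response is overdamped.

overdamped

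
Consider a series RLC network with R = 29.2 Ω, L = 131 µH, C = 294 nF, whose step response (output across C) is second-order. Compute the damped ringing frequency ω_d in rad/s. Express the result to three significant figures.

ω_d ≈ 116000 rad/s

For a series RLC circuit (capacitor voltage as output), ω_n = 1/√(LC) = 1/√(131 µH · 294 nF) = 161000 rad/s.
ζ = (R/2)·√(C/L) = (29.2/2)·√(294 nF/131 µH) = 0.692.
ω_d = ω_n√(1−ζ²) = 116000 rad/s.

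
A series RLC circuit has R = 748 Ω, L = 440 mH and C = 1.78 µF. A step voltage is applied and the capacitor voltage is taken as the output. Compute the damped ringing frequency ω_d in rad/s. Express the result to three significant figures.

ω_d ≈ 745 rad/s

For a series RLC circuit (capacitor voltage as output), ω_n = 1/√(LC) = 1/√(440 mH · 1.78 µF) = 1130 rad/s.
ζ = (R/2)·√(C/L) = (748/2)·√(1.78 µF/440 mH) = 0.752.
ω_d = ω_n√(1−ζ²) = 745 rad/s.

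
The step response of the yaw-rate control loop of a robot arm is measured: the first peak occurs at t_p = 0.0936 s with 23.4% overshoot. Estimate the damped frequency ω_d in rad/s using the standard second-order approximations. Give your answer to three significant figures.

ω_d ≈ 33.6 rad/s

t_p = π/ω_d, so ω_d = π/0.0936 = 33.6 rad/s.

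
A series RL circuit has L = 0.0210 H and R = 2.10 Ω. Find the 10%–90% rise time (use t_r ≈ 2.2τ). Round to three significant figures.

t_r ≈ 0.0220 s

τ = L/R = 0.0210/2.10 = 0.0100 s.
t_r ≈ 2.2τ = 0.0220 s.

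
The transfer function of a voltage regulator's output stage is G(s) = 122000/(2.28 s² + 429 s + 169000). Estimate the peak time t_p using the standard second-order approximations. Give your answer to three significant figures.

Dividing through by 2.28: denominator becomes s² + 188.2 s + 74120.
So ω_n = √74120 = 272 rad/s and ζ = 188.2/(2·272) = 0.346.
The damped frequency ω_d = ω_n√(1−ζ²) = 255 rad/s. t_p = π/ω_d = 0.0123 s.

t_p ≈ 0.0123 s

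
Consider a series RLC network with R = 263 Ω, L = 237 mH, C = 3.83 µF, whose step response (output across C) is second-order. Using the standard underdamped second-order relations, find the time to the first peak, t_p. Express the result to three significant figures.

t_p ≈ 0.00353 s

For a series RLC circuit (capacitor voltage as output), ω_n = 1/√(LC) = 1/√(237 mH · 3.83 µF) = 1050 rad/s.
ζ = (R/2)·√(C/L) = (263/2)·√(3.83 µF/237 mH) = 0.529.
The damped frequency ω_d = ω_n√(1−ζ²) = 891 rad/s. t_p = π/ω_d = 0.00353 s.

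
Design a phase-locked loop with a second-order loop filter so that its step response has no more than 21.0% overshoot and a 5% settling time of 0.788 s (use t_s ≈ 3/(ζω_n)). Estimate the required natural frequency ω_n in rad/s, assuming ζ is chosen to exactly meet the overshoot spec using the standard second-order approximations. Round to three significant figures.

Inverting the overshoot relation: ζ = |ln 0.210|/√(π² + ln²0.210) = 0.445.
From t_s ≈ 3/(ζω_n): ω_n = 3/(ζ·t_s) = 3/(0.445·0.788) = 8.56 rad/s.

ω_n ≈ 8.56 rad/s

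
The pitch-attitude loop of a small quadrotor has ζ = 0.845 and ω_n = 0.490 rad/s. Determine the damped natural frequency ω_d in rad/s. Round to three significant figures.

ω_d = ω_n√(1−ζ²) = 0.490·√0.286 = 0.262 rad/s.

ω_d ≈ 0.262 rad/s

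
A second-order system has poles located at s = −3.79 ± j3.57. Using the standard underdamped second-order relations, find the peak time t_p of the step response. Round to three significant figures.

t_p ≈ 0.880 s

t_p = π/ω_d with ω_d = 3.57 (the imaginary part), so t_p = 0.880 s.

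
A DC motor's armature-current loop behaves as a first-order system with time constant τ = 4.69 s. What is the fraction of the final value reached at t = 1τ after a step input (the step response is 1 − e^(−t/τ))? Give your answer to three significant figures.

y/y_∞ ≈ 0.632

y(t)/y_∞ = 1 − e^(−t/τ) = 1 − e^(−1) = 1 − e^(−1.00) = 0.632.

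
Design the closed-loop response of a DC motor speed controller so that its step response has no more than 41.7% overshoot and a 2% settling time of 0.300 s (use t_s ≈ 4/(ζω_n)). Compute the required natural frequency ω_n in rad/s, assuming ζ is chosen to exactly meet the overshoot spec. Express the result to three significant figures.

ζ = −ln(OS)/√(π² + (ln OS)²). With OS = 0.417, ln OS = −0.8747 and ζ = 0.8747/3.261 = 0.268.
Then ω_n = 4/(ζ t_s) = 4/(0.268 × 0.300) = 49.7 rad/s.

ω_n ≈ 49.7 rad/s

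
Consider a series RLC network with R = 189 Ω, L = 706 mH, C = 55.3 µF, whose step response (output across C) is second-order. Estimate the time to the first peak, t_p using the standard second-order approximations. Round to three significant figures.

t_p ≈ 0.0358 s

For a series RLC circuit (capacitor voltage as output), ω_n = 1/√(LC) = 1/√(706 mH · 55.3 µF) = 160 rad/s.
ζ = (R/2)·√(C/L) = (189/2)·√(55.3 µF/706 mH) = 0.836.
ω_d = 160·√(1 − 0.836²) = 87.7 rad/s. t_p = π/ω_d = 0.0358 s.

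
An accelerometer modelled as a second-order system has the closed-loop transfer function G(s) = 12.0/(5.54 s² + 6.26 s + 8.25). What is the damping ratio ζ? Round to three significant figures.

ζ ≈ 0.463

Dividing through by 5.54: denominator becomes s² + 1.130 s + 1.489.
So ω_n = √1.489 = 1.22 rad/s and ζ = 1.130/(2·1.22) = 0.463.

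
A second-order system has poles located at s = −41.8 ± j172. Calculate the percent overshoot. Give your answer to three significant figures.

%OS ≈ 46.6%

The poles are at −σ ± jω_d with σ = 41.8 and ω_d = 172, so ω_n = √(σ²+ω_d²) = 177 rad/s and ζ = σ/ω_n = 0.236.
Overshoot: exp(−π·0.236/√(1−0.236²)) = 0.466, i.e. 46.6%.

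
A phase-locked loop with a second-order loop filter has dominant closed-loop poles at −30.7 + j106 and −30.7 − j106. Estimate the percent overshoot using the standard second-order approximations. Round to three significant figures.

|pole| = ω_n = √(30.7² + 106²) = 110 rad/s; ζ = cos θ = σ/ω_n = 0.278.
%OS = 100 e^{−πζ/√(1−ζ²)} with ζ = 0.278 gives 40.3%.

%OS ≈ 40.3%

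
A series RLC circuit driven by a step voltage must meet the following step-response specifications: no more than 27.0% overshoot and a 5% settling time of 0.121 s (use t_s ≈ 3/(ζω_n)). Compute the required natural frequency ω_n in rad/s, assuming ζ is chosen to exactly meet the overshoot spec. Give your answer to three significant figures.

ω_n ≈ 64.4 rad/s

Inverting the overshoot relation: ζ = |ln 0.270|/√(π² + ln²0.270) = 0.385.
From t_s ≈ 3/(ζω_n): ω_n = 3/(ζ·t_s) = 3/(0.385·0.121) = 64.4 rad/s.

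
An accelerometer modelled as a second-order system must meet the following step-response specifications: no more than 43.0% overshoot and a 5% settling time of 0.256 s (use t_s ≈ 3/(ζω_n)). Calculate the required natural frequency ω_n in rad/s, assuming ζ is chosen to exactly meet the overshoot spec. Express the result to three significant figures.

ω_n ≈ 45.2 rad/s

ζ = −ln(OS)/√(π² + (ln OS)²). With OS = 0.430, ln OS = −0.8440 and ζ = 0.8440/3.253 = 0.259.
Then ω_n = 3/(ζ t_s) = 3/(0.259 × 0.256) = 45.2 rad/s.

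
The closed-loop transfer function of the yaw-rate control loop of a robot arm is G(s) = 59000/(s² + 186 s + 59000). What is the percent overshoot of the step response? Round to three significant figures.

Comparing the denominator to s² + 2ζω_n s + ω_n²: ω_n = √59000 = 243 rad/s, and 2ζω_n = 186 so ζ = 186/(2·243) = 0.383.
%OS = 100·exp(−πζ/√(1−ζ²)) = 27.2%.

%OS ≈ 27.2%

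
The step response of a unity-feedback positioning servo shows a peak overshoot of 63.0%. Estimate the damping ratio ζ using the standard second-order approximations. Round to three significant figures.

ζ ≈ 0.146

From %OS = 100·exp(−πζ/√(1−ζ²)), invert to get ζ = −ln(OS)/√(π² + ln²(OS)) with OS = 0.630.
−ln 0.630 = 0.4620, so ζ = 0.4620/√(π² + 0.2135) = 0.146.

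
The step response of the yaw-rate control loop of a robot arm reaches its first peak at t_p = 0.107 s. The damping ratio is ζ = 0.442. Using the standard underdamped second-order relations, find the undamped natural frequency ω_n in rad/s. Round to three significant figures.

ω_n ≈ 32.7 rad/s

Peak time t_p = π/ω_d, so ω_d = π/t_p = π/0.107 = 29.4 rad/s.
ω_n = ω_d/√(1−ζ²) = 29.4/√0.805 = 32.7 rad/s.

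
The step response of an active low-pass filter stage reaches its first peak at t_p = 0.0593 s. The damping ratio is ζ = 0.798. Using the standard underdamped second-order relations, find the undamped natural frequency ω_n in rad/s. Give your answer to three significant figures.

ω_n ≈ 87.9 rad/s

Peak time t_p = π/ω_d, so ω_d = π/t_p = π/0.0593 = 53.0 rad/s.
ω_n = ω_d/√(1−ζ²) = 53.0/√0.363 = 87.9 rad/s.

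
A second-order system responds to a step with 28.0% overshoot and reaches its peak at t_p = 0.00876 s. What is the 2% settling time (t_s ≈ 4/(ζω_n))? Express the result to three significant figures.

t_s ≈ 0.0275 s

The overshoot fixes ζ = −ln(OS)/√(π²+ln²(OS)) = 0.376.
t_p = π/ω_d ⇒ ω_d = 359 rad/s; then ω_n = ω_d/√(1−ζ²) = 387 rad/s.
t_s ≈ 4/(ζω_n) = 4/(0.376·387) = 0.0275 s.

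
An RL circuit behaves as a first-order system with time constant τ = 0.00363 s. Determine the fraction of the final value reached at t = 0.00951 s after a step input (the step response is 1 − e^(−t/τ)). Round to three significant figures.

y/y_∞ ≈ 0.927

y(t)/y_∞ = 1 − e^(−t/τ) = 1 − e^(−0.00951/0.00363) = 1 − e^(−2.62) = 0.927.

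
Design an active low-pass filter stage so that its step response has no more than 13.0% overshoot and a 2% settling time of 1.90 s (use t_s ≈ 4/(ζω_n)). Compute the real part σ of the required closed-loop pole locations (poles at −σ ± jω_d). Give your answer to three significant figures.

The settling-time spec alone fixes σ = ζω_n = 4/t_s = 4/1.90 = 2.11.
(Overshoot then fixes ζ = 0.545 and hence ω_d = σ·√(1−ζ²)/ζ = 3.24 rad/s.)

σ ≈ 2.11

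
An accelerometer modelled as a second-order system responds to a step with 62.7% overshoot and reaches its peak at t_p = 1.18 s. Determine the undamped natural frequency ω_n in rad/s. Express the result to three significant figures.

ω_n ≈ 2.69 rad/s

ζ from %OS: ζ = |ln 0.627|/√(π²+ln²0.627) = 0.147.
t_p = π/ω_d ⇒ ω_d = 2.66 rad/s; then ω_n = ω_d/√(1−ζ²) = 2.69 rad/s.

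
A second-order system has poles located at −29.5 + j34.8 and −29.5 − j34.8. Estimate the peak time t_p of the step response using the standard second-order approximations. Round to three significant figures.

t_p ≈ 0.0903 s

t_p = π/ω_d with ω_d = 34.8 (the imaginary part), so t_p = 0.0903 s.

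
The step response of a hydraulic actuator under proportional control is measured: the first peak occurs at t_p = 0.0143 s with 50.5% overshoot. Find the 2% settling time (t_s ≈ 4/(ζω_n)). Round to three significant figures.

t_s ≈ 0.0837 s

ζ from %OS: ζ = |ln 0.505|/√(π²+ln²0.505) = 0.213.
t_p = π/ω_d ⇒ ω_d = 220 rad/s; then ω_n = ω_d/√(1−ζ²) = 225 rad/s.
t_s ≈ 4/(ζω_n) = 4/(0.213·225) = 0.0837 s.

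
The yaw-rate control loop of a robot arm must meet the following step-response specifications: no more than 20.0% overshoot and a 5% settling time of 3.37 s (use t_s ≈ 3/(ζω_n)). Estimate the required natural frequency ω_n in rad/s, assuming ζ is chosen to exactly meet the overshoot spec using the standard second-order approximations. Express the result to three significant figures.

ω_n ≈ 1.95 rad/s

From %OS = 100·exp(−πζ/√(1−ζ²)), invert to get ζ = −ln(OS)/√(π² + ln²(OS)) with OS = 0.200.
−ln 0.200 = 1.609, so ζ = 1.609/√(π² + 2.590) = 0.456.
From t_s ≈ 3/(ζω_n): ω_n = 3/(ζ·t_s) = 3/(0.456·3.37) = 1.95 rad/s.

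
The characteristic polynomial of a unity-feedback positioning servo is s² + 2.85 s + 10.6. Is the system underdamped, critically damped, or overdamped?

a² − 4b = 2.85² − 4·10.6 < 0 (complex roots); the system is underdamped.

underdamped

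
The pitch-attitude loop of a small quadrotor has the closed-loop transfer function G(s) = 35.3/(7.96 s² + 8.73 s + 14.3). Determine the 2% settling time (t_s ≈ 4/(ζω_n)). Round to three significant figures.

t_s ≈ 7.29 s

Dividing through by 7.96: denominator becomes s² + 1.097 s + 1.796.
So ω_n = √1.796 = 1.34 rad/s and ζ = 1.097/(2·1.34) = 0.409.
t_s ≈ 4/(ζω_n) = 7.29 s.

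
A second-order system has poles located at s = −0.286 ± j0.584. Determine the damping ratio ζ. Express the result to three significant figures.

ζ ≈ 0.440

|pole| = ω_n = √(0.286² + 0.584²) = 0.650 rad/s; ζ = cos θ = σ/ω_n = 0.440.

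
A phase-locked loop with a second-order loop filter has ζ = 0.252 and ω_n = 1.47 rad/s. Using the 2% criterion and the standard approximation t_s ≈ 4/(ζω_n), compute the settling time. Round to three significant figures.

t_s ≈ 4/(ζω_n) = 4/(0.252 × 1.47) = 10.8 s.

t_s ≈ 10.8 s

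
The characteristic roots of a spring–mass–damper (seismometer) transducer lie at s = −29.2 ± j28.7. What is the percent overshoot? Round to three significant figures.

The poles are at −σ ± jω_d with σ = 29.2 and ω_d = 28.7, so ω_n = √(σ²+ω_d²) = 40.9 rad/s and ζ = σ/ω_n = 0.713.
Overshoot: exp(−π·0.713/√(1−0.713²)) = 0.0409, i.e. 4.09%.

%OS ≈ 4.09%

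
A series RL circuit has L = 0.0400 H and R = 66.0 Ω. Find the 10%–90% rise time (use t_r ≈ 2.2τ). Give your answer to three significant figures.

t_r ≈ 0.00133 s

τ = L/R = 0.0400/66.0 = 0.000606 s.
t_r ≈ 2.2τ = 0.00133 s.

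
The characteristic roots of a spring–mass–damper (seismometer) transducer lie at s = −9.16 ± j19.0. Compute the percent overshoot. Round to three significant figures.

%OS ≈ 22.0%

With σ = 9.16, ω_d = 19.0: ω_n = √(σ²+ω_d²) = 21.1 rad/s, ζ = σ/ω_n = 0.434.
Overshoot: exp(−π·0.434/√(1−0.434²)) = 0.220, i.e. 22.0%.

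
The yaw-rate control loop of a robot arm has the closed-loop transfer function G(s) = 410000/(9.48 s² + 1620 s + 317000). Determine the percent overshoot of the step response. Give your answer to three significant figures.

%OS ≈ 19.0%

Dividing through by 9.48: denominator becomes s² + 170.9 s + 33440.
So ω_n = √33440 = 183 rad/s and ζ = 170.9/(2·183) = 0.467.
Overshoot: exp(−π·0.467/√(1−0.467²)) = 0.190, i.e. 19.0%.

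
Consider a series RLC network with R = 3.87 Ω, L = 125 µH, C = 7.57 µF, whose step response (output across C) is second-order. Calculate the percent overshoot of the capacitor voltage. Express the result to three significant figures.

%OS ≈ 18.2%

For a series RLC circuit (capacitor voltage as output), ω_n = 1/√(LC) = 1/√(125 µH · 7.57 µF) = 32500 rad/s.
ζ = (R/2)·√(C/L) = (3.87/2)·√(7.57 µF/125 µH) = 0.476.
%OS = 100·exp(−πζ/√(1−ζ²)) = 18.2%.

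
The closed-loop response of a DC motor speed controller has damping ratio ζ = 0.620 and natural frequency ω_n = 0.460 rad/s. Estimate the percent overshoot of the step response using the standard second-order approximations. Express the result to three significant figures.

%OS ≈ 8.35%

For an underdamped second-order system, %OS = 100·exp(−πζ/√(1−ζ²)).
πζ/√(1−ζ²) = π·0.620/√(1−0.384) = 2.483, so %OS = 100·e^(−2.483) = 8.35%.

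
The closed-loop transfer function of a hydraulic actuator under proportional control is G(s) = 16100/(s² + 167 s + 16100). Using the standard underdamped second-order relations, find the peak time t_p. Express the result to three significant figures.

Matching coefficients with s² + 2ζω_n s + ω_n² gives ω_n² = 16100 ⇒ ω_n = 127 rad/s, and ζ = 167/(2ω_n) = 0.658.
ω_d = ω_n√(1−ζ²) = 95.5 rad/s. Then t_p = π/ω_d = 0.0329 s.

t_p ≈ 0.0329 s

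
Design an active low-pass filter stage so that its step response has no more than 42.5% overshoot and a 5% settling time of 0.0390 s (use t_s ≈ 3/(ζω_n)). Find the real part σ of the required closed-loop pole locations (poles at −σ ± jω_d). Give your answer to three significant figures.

The settling-time spec alone fixes σ = ζω_n = 3/t_s = 3/0.0390 = 76.9.
(Overshoot then fixes ζ = 0.263 and hence ω_d = σ·√(1−ζ²)/ζ = 282 rad/s.)

σ ≈ 76.9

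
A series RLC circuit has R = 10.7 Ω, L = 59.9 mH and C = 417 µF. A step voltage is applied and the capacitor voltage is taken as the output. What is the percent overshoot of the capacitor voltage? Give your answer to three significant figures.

For a series RLC circuit (capacitor voltage as output), ω_n = 1/√(LC) = 1/√(59.9 mH · 417 µF) = 200 rad/s.
ζ = (R/2)·√(C/L) = (10.7/2)·√(417 µF/59.9 mH) = 0.446.
Overshoot: exp(−π·0.446/√(1−0.446²)) = 0.209, i.e. 20.9%.

%OS ≈ 20.9%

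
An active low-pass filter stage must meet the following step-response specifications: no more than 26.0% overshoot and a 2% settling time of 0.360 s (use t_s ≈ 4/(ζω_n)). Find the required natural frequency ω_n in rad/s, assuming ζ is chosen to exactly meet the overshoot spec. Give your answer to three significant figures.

Inverting the overshoot relation: ζ = |ln 0.260|/√(π² + ln²0.260) = 0.394.
Then ω_n = 4/(ζ t_s) = 4/(0.394 × 0.360) = 28.2 rad/s.

ω_n ≈ 28.2 rad/s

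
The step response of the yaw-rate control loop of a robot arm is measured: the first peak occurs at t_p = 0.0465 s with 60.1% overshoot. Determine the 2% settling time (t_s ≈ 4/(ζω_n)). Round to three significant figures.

t_s ≈ 0.365 s

From the overshoot, ζ = −ln(OS)/√(π²+ln²(OS)) = 0.160.
From t_p = π/ω_d, ω_d = π/0.0465 = 67.6 rad/s, so ω_n = ω_d/√(1−ζ²) = 68.4 rad/s.
t_s ≈ 4/(ζω_n) = 4/(0.160·68.4) = 0.365 s.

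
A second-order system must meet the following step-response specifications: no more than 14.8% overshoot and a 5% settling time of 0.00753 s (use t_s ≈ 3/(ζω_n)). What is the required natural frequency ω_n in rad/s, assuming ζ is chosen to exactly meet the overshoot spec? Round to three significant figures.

ω_n ≈ 767 rad/s

From %OS = 100·exp(−πζ/√(1−ζ²)), invert to get ζ = −ln(OS)/√(π² + ln²(OS)) with OS = 0.148.
−ln 0.148 = 1.911, so ζ = 1.911/√(π² + 3.650) = 0.520.
From t_s ≈ 3/(ζω_n): ω_n = 3/(ζ·t_s) = 3/(0.520·0.00753) = 767 rad/s.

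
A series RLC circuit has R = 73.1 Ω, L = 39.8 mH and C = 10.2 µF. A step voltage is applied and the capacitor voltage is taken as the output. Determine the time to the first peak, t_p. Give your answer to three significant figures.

t_p ≈ 0.00247 s

For a series RLC circuit (capacitor voltage as output), ω_n = 1/√(LC) = 1/√(39.8 mH · 10.2 µF) = 1570 rad/s.
ζ = (R/2)·√(C/L) = (73.1/2)·√(10.2 µF/39.8 mH) = 0.585.
ω_d = ω_n√(1−ζ²) = 1270 rad/s. t_p = π/ω_d = 0.00247 s.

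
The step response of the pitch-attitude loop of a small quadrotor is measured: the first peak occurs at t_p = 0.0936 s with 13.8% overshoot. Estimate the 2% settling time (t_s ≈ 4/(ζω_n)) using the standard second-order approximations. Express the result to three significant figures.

t_s ≈ 0.189 s

The overshoot fixes ζ = −ln(OS)/√(π²+ln²(OS)) = 0.533.
t_p = π/ω_d ⇒ ω_d = 33.6 rad/s; then ω_n = ω_d/√(1−ζ²) = 39.7 rad/s.
t_s ≈ 4/(ζω_n) = 4/(0.533·39.7) = 0.189 s.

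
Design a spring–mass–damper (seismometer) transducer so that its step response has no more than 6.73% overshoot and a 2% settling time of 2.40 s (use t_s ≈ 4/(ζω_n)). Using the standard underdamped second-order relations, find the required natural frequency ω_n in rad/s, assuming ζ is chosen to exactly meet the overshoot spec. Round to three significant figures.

ω_n ≈ 2.56 rad/s

Inverting the overshoot relation: ζ = |ln 0.0673|/√(π² + ln²0.0673) = 0.652.
Then ω_n = 4/(ζ t_s) = 4/(0.652 × 2.40) = 2.56 rad/s.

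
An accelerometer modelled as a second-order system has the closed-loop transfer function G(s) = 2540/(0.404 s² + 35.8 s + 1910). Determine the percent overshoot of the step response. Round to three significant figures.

%OS ≈ 7.08%

Dividing through by 0.404: denominator becomes s² + 88.61 s + 4728.
So ω_n = √4728 = 68.8 rad/s and ζ = 88.61/(2·68.8) = 0.644.
%OS = 100·exp(−πζ/√(1−ζ²)) = 7.08%.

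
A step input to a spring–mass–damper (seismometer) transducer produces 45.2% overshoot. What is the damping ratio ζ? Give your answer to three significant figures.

ζ ≈ 0.245

Inverting the overshoot relation: ζ = |ln 0.452|/√(π² + ln²0.452) = 0.245.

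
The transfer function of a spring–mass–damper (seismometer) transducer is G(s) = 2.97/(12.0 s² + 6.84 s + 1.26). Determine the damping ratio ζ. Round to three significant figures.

ζ ≈ 0.880

Dividing through by 12.0: denominator becomes s² + 0.5700 s + 0.1050.
So ω_n = √0.1050 = 0.324 rad/s and ζ = 0.5700/(2·0.324) = 0.880.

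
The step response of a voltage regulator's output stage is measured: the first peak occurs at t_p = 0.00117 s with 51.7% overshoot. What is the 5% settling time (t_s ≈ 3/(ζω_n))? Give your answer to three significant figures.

t_s ≈ 0.00532 s

From the overshoot, ζ = −ln(OS)/√(π²+ln²(OS)) = 0.206.
t_p = π/ω_d ⇒ ω_d = 2690 rad/s; then ω_n = ω_d/√(1−ζ²) = 2740 rad/s.
t_s ≈ 3/(ζω_n) = 3/(0.206·2740) = 0.00532 s.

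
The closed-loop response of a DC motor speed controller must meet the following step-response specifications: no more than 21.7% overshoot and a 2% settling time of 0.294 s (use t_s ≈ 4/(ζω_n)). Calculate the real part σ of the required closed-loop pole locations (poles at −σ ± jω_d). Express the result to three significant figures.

σ ≈ 13.6

The settling-time spec alone fixes σ = ζω_n = 4/t_s = 4/0.294 = 13.6.
(Overshoot then fixes ζ = 0.437 and hence ω_d = σ·√(1−ζ²)/ζ = 28.0 rad/s.)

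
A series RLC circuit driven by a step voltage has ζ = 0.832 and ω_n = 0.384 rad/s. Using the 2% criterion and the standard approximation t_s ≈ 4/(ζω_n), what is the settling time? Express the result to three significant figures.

t_s ≈ 12.5 s

t_s ≈ 4/(ζω_n) = 4/(0.832 × 0.384) = 12.5 s.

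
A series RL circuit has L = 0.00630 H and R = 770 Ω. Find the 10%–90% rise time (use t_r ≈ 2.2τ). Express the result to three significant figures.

t_r ≈ 0.0000180 s

τ = L/R = 0.00630/770 = 0.00000818 s.
t_r ≈ 2.2τ = 0.0000180 s.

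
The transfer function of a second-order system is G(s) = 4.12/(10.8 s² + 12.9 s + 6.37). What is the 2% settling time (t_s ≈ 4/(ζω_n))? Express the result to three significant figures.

t_s ≈ 6.70 s

Dividing through by 10.8: denominator becomes s² + 1.194 s + 0.5898.
So ω_n = √0.5898 = 0.768 rad/s and ζ = 1.194/(2·0.768) = 0.778.
t_s ≈ 4/(ζω_n) = 6.70 s.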